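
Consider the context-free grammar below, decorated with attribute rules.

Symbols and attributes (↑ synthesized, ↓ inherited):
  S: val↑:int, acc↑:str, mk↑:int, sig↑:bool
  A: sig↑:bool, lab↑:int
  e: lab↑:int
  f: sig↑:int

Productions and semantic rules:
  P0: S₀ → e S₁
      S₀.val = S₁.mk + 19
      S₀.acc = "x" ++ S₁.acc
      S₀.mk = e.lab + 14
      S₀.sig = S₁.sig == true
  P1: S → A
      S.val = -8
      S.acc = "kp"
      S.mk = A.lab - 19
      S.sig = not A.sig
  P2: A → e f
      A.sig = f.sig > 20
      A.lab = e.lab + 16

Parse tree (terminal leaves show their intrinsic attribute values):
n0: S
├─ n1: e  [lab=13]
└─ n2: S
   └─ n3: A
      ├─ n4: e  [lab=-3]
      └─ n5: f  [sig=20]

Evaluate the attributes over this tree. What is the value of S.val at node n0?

13

1. n1.lab = 13  [terminal]
2. n4.lab = -3  [terminal]
3. n5.sig = 20  [terminal]
4. n3.sig = false  [f.sig > 20]
5. n3.lab = 13  [e.lab + 16]
6. n2.val = -8  [-8]
7. n2.acc = "kp"  ["kp"]
8. n2.mk = -6  [A.lab - 19]
9. n2.sig = true  [not A.sig]
10. n0.val = 13  [S₁.mk + 19]
11. n0.acc = "xkp"  ["x" ++ S₁.acc]
12. n0.mk = 27  [e.lab + 14]
13. n0.sig = true  [S₁.sig == true]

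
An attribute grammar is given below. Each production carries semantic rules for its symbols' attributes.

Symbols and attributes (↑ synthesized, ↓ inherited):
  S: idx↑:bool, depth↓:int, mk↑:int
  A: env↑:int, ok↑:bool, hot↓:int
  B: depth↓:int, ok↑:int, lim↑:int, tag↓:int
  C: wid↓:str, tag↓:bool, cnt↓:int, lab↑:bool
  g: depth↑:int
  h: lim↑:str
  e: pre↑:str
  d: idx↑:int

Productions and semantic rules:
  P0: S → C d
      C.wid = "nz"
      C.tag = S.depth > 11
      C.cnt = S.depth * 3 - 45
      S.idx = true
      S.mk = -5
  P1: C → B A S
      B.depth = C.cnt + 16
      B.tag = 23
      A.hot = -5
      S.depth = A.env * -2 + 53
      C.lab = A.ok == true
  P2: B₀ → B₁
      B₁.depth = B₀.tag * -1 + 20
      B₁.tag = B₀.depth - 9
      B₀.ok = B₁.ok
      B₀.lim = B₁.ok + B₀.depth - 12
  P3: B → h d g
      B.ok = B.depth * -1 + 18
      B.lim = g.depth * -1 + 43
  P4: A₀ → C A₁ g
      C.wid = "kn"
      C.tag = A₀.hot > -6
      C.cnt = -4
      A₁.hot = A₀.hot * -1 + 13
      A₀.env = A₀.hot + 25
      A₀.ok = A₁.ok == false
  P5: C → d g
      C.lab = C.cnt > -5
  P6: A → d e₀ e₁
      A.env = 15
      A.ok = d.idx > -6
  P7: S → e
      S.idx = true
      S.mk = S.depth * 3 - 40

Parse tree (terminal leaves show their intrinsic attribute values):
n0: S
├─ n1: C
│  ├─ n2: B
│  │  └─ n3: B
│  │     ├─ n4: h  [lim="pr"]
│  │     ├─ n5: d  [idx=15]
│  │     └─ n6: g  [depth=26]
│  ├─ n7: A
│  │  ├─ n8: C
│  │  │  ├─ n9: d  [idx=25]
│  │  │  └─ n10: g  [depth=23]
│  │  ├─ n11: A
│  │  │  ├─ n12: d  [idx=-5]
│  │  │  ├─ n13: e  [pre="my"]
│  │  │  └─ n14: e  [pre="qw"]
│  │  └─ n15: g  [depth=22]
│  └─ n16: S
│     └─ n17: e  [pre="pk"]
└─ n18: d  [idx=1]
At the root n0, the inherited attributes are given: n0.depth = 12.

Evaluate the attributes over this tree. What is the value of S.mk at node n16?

1. n0.depth = 12  [given at root]
2. n1.wid = "nz"  ["nz"]
3. n1.tag = true  [S.depth > 11]
4. n1.cnt = -9  [S.depth * 3 - 45]
5. n2.depth = 7  [C.cnt + 16]
6. n2.tag = 23  [23]
7. n3.depth = -3  [B₀.tag * -1 + 20]
8. n3.tag = -2  [B₀.depth - 9]
9. n4.lim = "pr"  [terminal]
10. n5.idx = 15  [terminal]
11. n6.depth = 26  [terminal]
12. n3.ok = 21  [B.depth * -1 + 18]
13. n3.lim = 17  [g.depth * -1 + 43]
14. n2.ok = 21  [B₁.ok]
15. n2.lim = 16  [B₁.ok + B₀.depth - 12]
16. n7.hot = -5  [-5]
17. n8.wid = "kn"  ["kn"]
18. n8.tag = true  [A₀.hot > -6]
19. n8.cnt = -4  [-4]
20. n9.idx = 25  [terminal]
21. n10.depth = 23  [terminal]
22. n8.lab = true  [C.cnt > -5]
23. n11.hot = 18  [A₀.hot * -1 + 13]
24. n12.idx = -5  [terminal]
25. n13.pre = "my"  [terminal]
26. n14.pre = "qw"  [terminal]
27. n11.env = 15  [15]
28. n11.ok = true  [d.idx > -6]
29. n15.depth = 22  [terminal]
30. n7.env = 20  [A₀.hot + 25]
31. n7.ok = false  [A₁.ok == false]
32. n16.depth = 13  [A.env * -2 + 53]
33. n17.pre = "pk"  [terminal]
34. n16.idx = true  [true]
35. n16.mk = -1  [S.depth * 3 - 40]
36. n1.lab = false  [A.ok == true]
37. n18.idx = 1  [terminal]
38. n0.idx = true  [true]
39. n0.mk = -5  [-5]

-1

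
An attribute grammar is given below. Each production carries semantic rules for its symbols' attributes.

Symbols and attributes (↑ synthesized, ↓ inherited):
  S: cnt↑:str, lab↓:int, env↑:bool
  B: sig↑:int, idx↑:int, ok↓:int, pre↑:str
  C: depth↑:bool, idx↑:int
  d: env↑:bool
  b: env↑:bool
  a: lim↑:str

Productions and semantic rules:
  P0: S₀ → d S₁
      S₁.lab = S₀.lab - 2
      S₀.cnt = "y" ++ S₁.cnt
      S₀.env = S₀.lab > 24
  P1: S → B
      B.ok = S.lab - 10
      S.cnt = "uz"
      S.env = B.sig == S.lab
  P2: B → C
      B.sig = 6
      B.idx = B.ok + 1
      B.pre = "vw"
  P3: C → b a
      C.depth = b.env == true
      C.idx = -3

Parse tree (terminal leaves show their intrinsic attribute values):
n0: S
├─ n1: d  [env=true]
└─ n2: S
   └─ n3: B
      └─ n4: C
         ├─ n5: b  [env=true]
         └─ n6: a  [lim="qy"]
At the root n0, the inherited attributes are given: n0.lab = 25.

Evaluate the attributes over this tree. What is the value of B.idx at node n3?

14

1. n0.lab = 25  [given at root]
2. n1.env = true  [terminal]
3. n2.lab = 23  [S₀.lab - 2]
4. n3.ok = 13  [S.lab - 10]
5. n5.env = true  [terminal]
6. n6.lim = "qy"  [terminal]
7. n4.depth = true  [b.env == true]
8. n4.idx = -3  [-3]
9. n3.sig = 6  [6]
10. n3.idx = 14  [B.ok + 1]
11. n3.pre = "vw"  ["vw"]
12. n2.cnt = "uz"  ["uz"]
13. n2.env = false  [B.sig == S.lab]
14. n0.cnt = "yuz"  ["y" ++ S₁.cnt]
15. n0.env = true  [S₀.lab > 24]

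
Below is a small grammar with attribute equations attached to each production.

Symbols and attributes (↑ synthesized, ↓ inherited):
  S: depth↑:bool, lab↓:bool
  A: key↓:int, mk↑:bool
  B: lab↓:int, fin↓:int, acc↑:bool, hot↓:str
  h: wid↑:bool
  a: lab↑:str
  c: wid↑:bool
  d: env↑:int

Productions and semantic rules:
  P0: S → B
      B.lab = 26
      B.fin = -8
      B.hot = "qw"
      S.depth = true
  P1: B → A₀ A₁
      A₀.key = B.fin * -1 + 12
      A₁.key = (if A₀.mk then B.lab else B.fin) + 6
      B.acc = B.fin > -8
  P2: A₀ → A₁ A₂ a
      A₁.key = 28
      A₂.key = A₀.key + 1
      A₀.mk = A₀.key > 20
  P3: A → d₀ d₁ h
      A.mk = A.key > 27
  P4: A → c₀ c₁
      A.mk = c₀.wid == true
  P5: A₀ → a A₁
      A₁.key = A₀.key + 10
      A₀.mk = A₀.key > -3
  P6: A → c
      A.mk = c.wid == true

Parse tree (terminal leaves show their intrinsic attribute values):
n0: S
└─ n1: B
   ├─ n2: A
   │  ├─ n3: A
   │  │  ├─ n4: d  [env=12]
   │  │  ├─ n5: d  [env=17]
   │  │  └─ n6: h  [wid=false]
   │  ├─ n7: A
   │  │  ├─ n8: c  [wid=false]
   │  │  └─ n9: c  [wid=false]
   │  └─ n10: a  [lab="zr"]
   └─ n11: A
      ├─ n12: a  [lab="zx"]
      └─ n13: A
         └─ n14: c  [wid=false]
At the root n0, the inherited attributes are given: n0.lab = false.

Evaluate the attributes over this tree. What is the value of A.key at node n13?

1. n0.lab = false  [given at root]
2. n1.lab = 26  [26]
3. n1.fin = -8  [-8]
4. n1.hot = "qw"  ["qw"]
5. n2.key = 20  [B.fin * -1 + 12]
6. n3.key = 28  [28]
7. n4.env = 12  [terminal]
8. n5.env = 17  [terminal]
9. n6.wid = false  [terminal]
10. n3.mk = true  [A.key > 27]
11. n7.key = 21  [A₀.key + 1]
12. n8.wid = false  [terminal]
13. n9.wid = false  [terminal]
14. n7.mk = false  [c₀.wid == true]
15. n10.lab = "zr"  [terminal]
16. n2.mk = false  [A₀.key > 20]
17. n11.key = -2  [(if A₀.mk then B.lab else B.fin) + 6]
18. n12.lab = "zx"  [terminal]
19. n13.key = 8  [A₀.key + 10]
20. n14.wid = false  [terminal]
21. n13.mk = false  [c.wid == true]
22. n11.mk = true  [A₀.key > -3]
23. n1.acc = false  [B.fin > -8]
24. n0.depth = true  [true]

8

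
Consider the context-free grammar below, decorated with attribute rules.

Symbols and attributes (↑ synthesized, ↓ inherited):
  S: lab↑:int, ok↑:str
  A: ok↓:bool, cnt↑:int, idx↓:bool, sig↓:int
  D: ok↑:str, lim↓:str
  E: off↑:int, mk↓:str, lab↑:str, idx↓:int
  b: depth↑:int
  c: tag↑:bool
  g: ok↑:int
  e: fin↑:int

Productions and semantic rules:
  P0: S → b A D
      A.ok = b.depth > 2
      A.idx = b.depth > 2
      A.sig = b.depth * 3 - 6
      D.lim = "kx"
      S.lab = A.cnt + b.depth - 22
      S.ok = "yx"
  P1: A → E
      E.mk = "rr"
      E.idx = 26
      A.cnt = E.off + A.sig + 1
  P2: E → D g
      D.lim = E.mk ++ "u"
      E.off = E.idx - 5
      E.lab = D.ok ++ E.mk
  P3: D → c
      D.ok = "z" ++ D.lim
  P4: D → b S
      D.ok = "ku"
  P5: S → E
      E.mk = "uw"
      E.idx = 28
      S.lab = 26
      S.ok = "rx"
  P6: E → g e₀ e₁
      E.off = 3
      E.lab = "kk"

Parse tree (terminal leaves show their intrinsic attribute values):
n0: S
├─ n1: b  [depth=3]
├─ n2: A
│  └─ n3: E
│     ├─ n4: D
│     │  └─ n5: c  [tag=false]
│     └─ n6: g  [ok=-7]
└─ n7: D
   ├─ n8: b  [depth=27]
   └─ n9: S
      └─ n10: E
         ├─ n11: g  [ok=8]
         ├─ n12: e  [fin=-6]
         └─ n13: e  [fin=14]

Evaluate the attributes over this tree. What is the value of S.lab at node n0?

6

1. n1.depth = 3  [terminal]
2. n2.ok = true  [b.depth > 2]
3. n2.idx = true  [b.depth > 2]
4. n2.sig = 3  [b.depth * 3 - 6]
5. n3.mk = "rr"  ["rr"]
6. n3.idx = 26  [26]
7. n4.lim = "rru"  [E.mk ++ "u"]
8. n5.tag = false  [terminal]
9. n4.ok = "zrru"  ["z" ++ D.lim]
10. n6.ok = -7  [terminal]
11. n3.off = 21  [E.idx - 5]
12. n3.lab = "zrrurr"  [D.ok ++ E.mk]
13. n2.cnt = 25  [E.off + A.sig + 1]
14. n7.lim = "kx"  ["kx"]
15. n8.depth = 27  [terminal]
16. n10.mk = "uw"  ["uw"]
17. n10.idx = 28  [28]
18. n11.ok = 8  [terminal]
19. n12.fin = -6  [terminal]
20. n13.fin = 14  [terminal]
21. n10.off = 3  [3]
22. n10.lab = "kk"  ["kk"]
23. n9.lab = 26  [26]
24. n9.ok = "rx"  ["rx"]
25. n7.ok = "ku"  ["ku"]
26. n0.lab = 6  [A.cnt + b.depth - 22]
27. n0.ok = "yx"  ["yx"]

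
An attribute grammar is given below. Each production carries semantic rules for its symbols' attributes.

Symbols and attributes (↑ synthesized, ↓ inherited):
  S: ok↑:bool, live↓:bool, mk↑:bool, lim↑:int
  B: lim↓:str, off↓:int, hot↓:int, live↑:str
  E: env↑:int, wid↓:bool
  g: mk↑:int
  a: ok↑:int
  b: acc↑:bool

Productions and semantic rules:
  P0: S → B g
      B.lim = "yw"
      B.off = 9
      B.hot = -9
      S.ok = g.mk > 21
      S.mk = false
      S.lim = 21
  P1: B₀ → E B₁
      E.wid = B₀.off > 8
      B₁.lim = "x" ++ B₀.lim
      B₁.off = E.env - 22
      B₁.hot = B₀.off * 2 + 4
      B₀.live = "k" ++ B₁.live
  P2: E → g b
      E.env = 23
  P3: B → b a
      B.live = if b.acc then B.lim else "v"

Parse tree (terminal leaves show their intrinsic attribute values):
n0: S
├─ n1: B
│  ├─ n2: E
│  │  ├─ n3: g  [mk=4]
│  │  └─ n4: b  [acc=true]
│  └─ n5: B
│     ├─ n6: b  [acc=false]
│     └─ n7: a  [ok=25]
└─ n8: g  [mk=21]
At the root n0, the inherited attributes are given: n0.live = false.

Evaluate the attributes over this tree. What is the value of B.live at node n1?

1. n0.live = false  [given at root]
2. n1.lim = "yw"  ["yw"]
3. n1.off = 9  [9]
4. n1.hot = -9  [-9]
5. n2.wid = true  [B₀.off > 8]
6. n3.mk = 4  [terminal]
7. n4.acc = true  [terminal]
8. n2.env = 23  [23]
9. n5.lim = "xyw"  ["x" ++ B₀.lim]
10. n5.off = 1  [E.env - 22]
11. n5.hot = 22  [B₀.off * 2 + 4]
12. n6.acc = false  [terminal]
13. n7.ok = 25  [terminal]
14. n5.live = "v"  [if b.acc then B.lim else "v"]
15. n1.live = "kv"  ["k" ++ B₁.live]
16. n8.mk = 21  [terminal]
17. n0.ok = false  [g.mk > 21]
18. n0.mk = false  [false]
19. n0.lim = 21  [21]

"kv"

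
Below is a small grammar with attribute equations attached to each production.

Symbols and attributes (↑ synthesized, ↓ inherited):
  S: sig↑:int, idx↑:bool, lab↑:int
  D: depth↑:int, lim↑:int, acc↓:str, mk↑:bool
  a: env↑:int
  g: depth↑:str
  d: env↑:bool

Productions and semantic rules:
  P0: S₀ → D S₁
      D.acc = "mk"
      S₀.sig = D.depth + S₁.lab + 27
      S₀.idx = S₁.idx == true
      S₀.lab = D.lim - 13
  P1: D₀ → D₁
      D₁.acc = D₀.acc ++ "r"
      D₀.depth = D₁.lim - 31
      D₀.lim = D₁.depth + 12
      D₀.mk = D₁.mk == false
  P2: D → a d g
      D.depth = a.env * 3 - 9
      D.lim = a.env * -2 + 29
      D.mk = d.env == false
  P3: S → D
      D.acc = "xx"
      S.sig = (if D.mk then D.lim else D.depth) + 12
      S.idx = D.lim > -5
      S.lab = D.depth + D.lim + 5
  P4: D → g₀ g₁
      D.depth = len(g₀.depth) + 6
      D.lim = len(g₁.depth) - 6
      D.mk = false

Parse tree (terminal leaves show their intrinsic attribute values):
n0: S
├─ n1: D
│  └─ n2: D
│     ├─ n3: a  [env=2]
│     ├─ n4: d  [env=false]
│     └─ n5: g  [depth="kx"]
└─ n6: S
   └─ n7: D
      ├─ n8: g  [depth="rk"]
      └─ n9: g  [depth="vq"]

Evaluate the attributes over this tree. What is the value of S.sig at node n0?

1. n1.acc = "mk"  ["mk"]
2. n2.acc = "mkr"  [D₀.acc ++ "r"]
3. n3.env = 2  [terminal]
4. n4.env = false  [terminal]
5. n5.depth = "kx"  [terminal]
6. n2.depth = -3  [a.env * 3 - 9]
7. n2.lim = 25  [a.env * -2 + 29]
8. n2.mk = true  [d.env == false]
9. n1.depth = -6  [D₁.lim - 31]
10. n1.lim = 9  [D₁.depth + 12]
11. n1.mk = false  [D₁.mk == false]
12. n7.acc = "xx"  ["xx"]
13. n8.depth = "rk"  [terminal]
14. n9.depth = "vq"  [terminal]
15. n7.depth = 8  [len(g₀.depth) + 6]
16. n7.lim = -4  [len(g₁.depth) - 6]
17. n7.mk = false  [false]
18. n6.sig = 20  [(if D.mk then D.lim else D.depth) + 12]
19. n6.idx = true  [D.lim > -5]
20. n6.lab = 9  [D.depth + D.lim + 5]
21. n0.sig = 30  [D.depth + S₁.lab + 27]
22. n0.idx = true  [S₁.idx == true]
23. n0.lab = -4  [D.lim - 13]

30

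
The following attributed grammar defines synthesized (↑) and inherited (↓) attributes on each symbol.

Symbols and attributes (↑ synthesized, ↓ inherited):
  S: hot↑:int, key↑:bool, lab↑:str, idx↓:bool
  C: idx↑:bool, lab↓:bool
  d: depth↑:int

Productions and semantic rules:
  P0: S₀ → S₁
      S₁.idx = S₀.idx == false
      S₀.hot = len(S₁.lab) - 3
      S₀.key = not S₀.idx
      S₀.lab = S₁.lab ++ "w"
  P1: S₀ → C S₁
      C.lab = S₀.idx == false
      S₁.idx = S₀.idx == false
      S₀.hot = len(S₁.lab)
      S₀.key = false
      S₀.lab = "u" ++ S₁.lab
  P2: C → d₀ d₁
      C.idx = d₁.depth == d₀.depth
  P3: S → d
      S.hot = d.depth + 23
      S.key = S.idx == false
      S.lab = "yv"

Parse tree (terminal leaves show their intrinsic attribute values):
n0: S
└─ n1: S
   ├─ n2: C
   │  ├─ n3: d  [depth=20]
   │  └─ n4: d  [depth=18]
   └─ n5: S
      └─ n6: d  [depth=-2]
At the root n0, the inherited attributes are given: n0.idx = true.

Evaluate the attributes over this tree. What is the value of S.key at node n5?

false

1. n0.idx = true  [given at root]
2. n1.idx = false  [S₀.idx == false]
3. n2.lab = true  [S₀.idx == false]
4. n3.depth = 20  [terminal]
5. n4.depth = 18  [terminal]
6. n2.idx = false  [d₁.depth == d₀.depth]
7. n5.idx = true  [S₀.idx == false]
8. n6.depth = -2  [terminal]
9. n5.hot = 21  [d.depth + 23]
10. n5.key = false  [S.idx == false]
11. n5.lab = "yv"  ["yv"]
12. n1.hot = 2  [len(S₁.lab)]
13. n1.key = false  [false]
14. n1.lab = "uyv"  ["u" ++ S₁.lab]
15. n0.hot = 0  [len(S₁.lab) - 3]
16. n0.key = false  [not S₀.idx]
17. n0.lab = "uyvw"  [S₁.lab ++ "w"]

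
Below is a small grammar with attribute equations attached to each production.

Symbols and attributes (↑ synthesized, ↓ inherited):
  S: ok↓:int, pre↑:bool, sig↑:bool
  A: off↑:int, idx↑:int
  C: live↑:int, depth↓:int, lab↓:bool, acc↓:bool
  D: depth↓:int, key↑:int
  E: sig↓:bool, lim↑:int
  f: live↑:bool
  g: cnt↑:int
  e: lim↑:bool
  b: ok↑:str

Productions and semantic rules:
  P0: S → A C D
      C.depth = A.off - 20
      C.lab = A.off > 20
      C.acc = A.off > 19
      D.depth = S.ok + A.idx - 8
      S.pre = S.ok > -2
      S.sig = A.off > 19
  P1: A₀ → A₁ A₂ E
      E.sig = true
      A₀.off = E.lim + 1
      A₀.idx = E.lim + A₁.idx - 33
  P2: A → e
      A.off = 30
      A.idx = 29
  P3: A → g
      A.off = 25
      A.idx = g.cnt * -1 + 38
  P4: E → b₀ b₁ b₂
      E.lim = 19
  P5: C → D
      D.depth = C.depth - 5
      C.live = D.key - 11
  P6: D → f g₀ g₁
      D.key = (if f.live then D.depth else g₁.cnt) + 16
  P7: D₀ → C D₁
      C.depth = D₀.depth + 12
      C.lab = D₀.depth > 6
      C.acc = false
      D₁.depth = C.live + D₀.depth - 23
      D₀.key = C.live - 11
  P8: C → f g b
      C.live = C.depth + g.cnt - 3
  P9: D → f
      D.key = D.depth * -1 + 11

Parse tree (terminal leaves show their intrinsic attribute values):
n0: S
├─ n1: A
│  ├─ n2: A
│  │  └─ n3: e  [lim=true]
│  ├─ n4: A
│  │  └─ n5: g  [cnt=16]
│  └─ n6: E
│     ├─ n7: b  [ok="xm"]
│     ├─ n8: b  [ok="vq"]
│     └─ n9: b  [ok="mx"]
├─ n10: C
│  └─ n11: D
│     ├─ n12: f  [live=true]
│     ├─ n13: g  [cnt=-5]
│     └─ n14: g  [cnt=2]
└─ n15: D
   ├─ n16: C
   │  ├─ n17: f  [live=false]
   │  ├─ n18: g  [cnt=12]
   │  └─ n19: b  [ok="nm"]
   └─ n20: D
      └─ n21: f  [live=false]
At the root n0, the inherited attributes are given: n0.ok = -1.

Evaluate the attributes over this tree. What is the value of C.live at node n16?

27

1. n0.ok = -1  [given at root]
2. n3.lim = true  [terminal]
3. n2.off = 30  [30]
4. n2.idx = 29  [29]
5. n5.cnt = 16  [terminal]
6. n4.off = 25  [25]
7. n4.idx = 22  [g.cnt * -1 + 38]
8. n6.sig = true  [true]
9. n7.ok = "xm"  [terminal]
10. n8.ok = "vq"  [terminal]
11. n9.ok = "mx"  [terminal]
12. n6.lim = 19  [19]
13. n1.off = 20  [E.lim + 1]
14. n1.idx = 15  [E.lim + A₁.idx - 33]
15. n10.depth = 0  [A.off - 20]
16. n10.lab = false  [A.off > 20]
17. n10.acc = true  [A.off > 19]
18. n11.depth = -5  [C.depth - 5]
19. n12.live = true  [terminal]
20. n13.cnt = -5  [terminal]
21. n14.cnt = 2  [terminal]
22. n11.key = 11  [(if f.live then D.depth else g₁.cnt) + 16]
23. n10.live = 0  [D.key - 11]
24. n15.depth = 6  [S.ok + A.idx - 8]
25. n16.depth = 18  [D₀.depth + 12]
26. n16.lab = false  [D₀.depth > 6]
27. n16.acc = false  [false]
28. n17.live = false  [terminal]
29. n18.cnt = 12  [terminal]
30. n19.ok = "nm"  [terminal]
31. n16.live = 27  [C.depth + g.cnt - 3]
32. n20.depth = 10  [C.live + D₀.depth - 23]
33. n21.live = false  [terminal]
34. n20.key = 1  [D.depth * -1 + 11]
35. n15.key = 16  [C.live - 11]
36. n0.pre = true  [S.ok > -2]
37. n0.sig = true  [A.off > 19]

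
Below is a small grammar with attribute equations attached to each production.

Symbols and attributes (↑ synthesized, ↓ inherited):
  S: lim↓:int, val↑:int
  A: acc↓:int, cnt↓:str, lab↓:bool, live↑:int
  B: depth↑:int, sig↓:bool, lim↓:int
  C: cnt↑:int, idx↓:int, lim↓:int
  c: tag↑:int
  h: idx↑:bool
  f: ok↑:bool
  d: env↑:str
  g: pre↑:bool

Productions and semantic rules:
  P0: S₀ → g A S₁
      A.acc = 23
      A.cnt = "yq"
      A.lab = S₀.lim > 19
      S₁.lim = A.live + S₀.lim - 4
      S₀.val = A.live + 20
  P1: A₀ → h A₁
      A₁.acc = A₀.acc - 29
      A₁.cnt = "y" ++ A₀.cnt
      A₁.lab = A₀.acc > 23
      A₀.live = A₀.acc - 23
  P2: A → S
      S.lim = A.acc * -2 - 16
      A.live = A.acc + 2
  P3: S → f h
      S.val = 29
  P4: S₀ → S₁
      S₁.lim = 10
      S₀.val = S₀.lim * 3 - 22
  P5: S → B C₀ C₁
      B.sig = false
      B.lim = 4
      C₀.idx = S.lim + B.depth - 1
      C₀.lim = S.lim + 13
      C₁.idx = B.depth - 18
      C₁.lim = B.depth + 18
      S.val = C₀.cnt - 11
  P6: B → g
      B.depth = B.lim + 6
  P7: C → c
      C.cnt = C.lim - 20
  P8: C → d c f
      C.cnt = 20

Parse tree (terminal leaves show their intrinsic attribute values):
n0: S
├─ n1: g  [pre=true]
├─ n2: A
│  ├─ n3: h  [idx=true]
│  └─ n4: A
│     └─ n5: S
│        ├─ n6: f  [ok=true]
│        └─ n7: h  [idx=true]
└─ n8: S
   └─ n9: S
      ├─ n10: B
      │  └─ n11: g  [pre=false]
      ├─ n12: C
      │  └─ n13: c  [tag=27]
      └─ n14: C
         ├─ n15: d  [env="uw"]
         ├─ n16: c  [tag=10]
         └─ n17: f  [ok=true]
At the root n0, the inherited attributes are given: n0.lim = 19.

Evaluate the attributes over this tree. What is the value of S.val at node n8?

23

1. n0.lim = 19  [given at root]
2. n1.pre = true  [terminal]
3. n2.acc = 23  [23]
4. n2.cnt = "yq"  ["yq"]
5. n2.lab = false  [S₀.lim > 19]
6. n3.idx = true  [terminal]
7. n4.acc = -6  [A₀.acc - 29]
8. n4.cnt = "yyq"  ["y" ++ A₀.cnt]
9. n4.lab = false  [A₀.acc > 23]
10. n5.lim = -4  [A.acc * -2 - 16]
11. n6.ok = true  [terminal]
12. n7.idx = true  [terminal]
13. n5.val = 29  [29]
14. n4.live = -4  [A.acc + 2]
15. n2.live = 0  [A₀.acc - 23]
16. n8.lim = 15  [A.live + S₀.lim - 4]
17. n9.lim = 10  [10]
18. n10.sig = false  [false]
19. n10.lim = 4  [4]
20. n11.pre = false  [terminal]
21. n10.depth = 10  [B.lim + 6]
22. n12.idx = 19  [S.lim + B.depth - 1]
23. n12.lim = 23  [S.lim + 13]
24. n13.tag = 27  [terminal]
25. n12.cnt = 3  [C.lim - 20]
26. n14.idx = -8  [B.depth - 18]
27. n14.lim = 28  [B.depth + 18]
28. n15.env = "uw"  [terminal]
29. n16.tag = 10  [terminal]
30. n17.ok = true  [terminal]
31. n14.cnt = 20  [20]
32. n9.val = -8  [C₀.cnt - 11]
33. n8.val = 23  [S₀.lim * 3 - 22]
34. n0.val = 20  [A.live + 20]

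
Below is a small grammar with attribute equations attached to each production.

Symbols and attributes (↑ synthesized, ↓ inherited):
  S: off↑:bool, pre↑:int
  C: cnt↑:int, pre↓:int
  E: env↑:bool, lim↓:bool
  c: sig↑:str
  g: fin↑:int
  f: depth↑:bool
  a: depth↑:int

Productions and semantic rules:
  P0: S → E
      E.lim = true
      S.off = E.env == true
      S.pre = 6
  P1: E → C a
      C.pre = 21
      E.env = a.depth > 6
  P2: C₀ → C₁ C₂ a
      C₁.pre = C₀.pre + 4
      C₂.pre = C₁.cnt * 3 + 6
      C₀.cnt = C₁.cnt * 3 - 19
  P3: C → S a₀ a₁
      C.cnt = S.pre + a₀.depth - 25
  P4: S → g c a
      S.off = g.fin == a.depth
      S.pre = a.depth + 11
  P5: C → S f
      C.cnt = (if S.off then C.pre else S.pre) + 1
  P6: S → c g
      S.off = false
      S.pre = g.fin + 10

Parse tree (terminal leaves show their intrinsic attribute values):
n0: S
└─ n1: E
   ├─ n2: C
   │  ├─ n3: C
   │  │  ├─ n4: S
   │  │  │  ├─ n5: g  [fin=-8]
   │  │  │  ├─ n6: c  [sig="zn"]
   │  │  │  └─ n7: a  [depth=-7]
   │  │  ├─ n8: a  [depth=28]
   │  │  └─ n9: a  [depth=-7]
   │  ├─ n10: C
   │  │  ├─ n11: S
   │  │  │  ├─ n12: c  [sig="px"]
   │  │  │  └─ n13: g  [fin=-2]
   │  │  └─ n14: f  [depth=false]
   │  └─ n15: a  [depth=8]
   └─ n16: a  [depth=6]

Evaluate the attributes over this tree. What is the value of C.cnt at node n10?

1. n1.lim = true  [true]
2. n2.pre = 21  [21]
3. n3.pre = 25  [C₀.pre + 4]
4. n5.fin = -8  [terminal]
5. n6.sig = "zn"  [terminal]
6. n7.depth = -7  [terminal]
7. n4.off = false  [g.fin == a.depth]
8. n4.pre = 4  [a.depth + 11]
9. n8.depth = 28  [terminal]
10. n9.depth = -7  [terminal]
11. n3.cnt = 7  [S.pre + a₀.depth - 25]
12. n10.pre = 27  [C₁.cnt * 3 + 6]
13. n12.sig = "px"  [terminal]
14. n13.fin = -2  [terminal]
15. n11.off = false  [false]
16. n11.pre = 8  [g.fin + 10]
17. n14.depth = false  [terminal]
18. n10.cnt = 9  [(if S.off then C.pre else S.pre) + 1]
19. n15.depth = 8  [terminal]
20. n2.cnt = 2  [C₁.cnt * 3 - 19]
21. n16.depth = 6  [terminal]
22. n1.env = false  [a.depth > 6]
23. n0.off = false  [E.env == true]
24. n0.pre = 6  [6]

9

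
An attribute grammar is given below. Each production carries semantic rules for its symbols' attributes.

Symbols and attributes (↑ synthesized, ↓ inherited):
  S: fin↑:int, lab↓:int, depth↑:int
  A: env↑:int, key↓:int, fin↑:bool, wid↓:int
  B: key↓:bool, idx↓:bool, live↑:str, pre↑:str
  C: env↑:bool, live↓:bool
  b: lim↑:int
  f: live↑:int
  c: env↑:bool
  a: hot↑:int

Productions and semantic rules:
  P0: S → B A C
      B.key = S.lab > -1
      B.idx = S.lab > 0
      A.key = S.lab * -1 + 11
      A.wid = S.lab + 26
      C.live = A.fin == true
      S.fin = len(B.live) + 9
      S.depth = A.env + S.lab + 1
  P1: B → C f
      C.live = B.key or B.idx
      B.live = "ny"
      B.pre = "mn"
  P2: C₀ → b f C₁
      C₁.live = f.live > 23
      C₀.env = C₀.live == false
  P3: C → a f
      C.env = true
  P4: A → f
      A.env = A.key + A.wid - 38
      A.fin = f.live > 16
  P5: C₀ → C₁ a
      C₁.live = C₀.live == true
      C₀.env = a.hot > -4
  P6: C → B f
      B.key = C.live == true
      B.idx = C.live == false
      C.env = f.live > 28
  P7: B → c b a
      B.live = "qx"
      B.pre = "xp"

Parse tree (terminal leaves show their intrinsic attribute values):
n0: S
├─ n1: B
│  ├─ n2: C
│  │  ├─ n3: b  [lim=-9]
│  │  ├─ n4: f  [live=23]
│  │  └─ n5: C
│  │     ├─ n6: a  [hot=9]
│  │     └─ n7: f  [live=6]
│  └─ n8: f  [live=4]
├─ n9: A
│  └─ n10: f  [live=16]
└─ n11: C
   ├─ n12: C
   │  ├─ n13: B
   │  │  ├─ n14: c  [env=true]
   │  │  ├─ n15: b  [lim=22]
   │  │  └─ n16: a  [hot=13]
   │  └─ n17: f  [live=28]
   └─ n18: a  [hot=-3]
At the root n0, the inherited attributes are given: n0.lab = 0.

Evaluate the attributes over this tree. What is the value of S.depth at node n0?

1. n0.lab = 0  [given at root]
2. n1.key = true  [S.lab > -1]
3. n1.idx = false  [S.lab > 0]
4. n2.live = true  [B.key or B.idx]
5. n3.lim = -9  [terminal]
6. n4.live = 23  [terminal]
7. n5.live = false  [f.live > 23]
8. n6.hot = 9  [terminal]
9. n7.live = 6  [terminal]
10. n5.env = true  [true]
11. n2.env = false  [C₀.live == false]
12. n8.live = 4  [terminal]
13. n1.live = "ny"  ["ny"]
14. n1.pre = "mn"  ["mn"]
15. n9.key = 11  [S.lab * -1 + 11]
16. n9.wid = 26  [S.lab + 26]
17. n10.live = 16  [terminal]
18. n9.env = -1  [A.key + A.wid - 38]
19. n9.fin = false  [f.live > 16]
20. n11.live = false  [A.fin == true]
21. n12.live = false  [C₀.live == true]
22. n13.key = false  [C.live == true]
23. n13.idx = true  [C.live == false]
24. n14.env = true  [terminal]
25. n15.lim = 22  [terminal]
26. n16.hot = 13  [terminal]
27. n13.live = "qx"  ["qx"]
28. n13.pre = "xp"  ["xp"]
29. n17.live = 28  [terminal]
30. n12.env = false  [f.live > 28]
31. n18.hot = -3  [terminal]
32. n11.env = true  [a.hot > -4]
33. n0.fin = 11  [len(B.live) + 9]
34. n0.depth = 0  [A.env + S.lab + 1]

0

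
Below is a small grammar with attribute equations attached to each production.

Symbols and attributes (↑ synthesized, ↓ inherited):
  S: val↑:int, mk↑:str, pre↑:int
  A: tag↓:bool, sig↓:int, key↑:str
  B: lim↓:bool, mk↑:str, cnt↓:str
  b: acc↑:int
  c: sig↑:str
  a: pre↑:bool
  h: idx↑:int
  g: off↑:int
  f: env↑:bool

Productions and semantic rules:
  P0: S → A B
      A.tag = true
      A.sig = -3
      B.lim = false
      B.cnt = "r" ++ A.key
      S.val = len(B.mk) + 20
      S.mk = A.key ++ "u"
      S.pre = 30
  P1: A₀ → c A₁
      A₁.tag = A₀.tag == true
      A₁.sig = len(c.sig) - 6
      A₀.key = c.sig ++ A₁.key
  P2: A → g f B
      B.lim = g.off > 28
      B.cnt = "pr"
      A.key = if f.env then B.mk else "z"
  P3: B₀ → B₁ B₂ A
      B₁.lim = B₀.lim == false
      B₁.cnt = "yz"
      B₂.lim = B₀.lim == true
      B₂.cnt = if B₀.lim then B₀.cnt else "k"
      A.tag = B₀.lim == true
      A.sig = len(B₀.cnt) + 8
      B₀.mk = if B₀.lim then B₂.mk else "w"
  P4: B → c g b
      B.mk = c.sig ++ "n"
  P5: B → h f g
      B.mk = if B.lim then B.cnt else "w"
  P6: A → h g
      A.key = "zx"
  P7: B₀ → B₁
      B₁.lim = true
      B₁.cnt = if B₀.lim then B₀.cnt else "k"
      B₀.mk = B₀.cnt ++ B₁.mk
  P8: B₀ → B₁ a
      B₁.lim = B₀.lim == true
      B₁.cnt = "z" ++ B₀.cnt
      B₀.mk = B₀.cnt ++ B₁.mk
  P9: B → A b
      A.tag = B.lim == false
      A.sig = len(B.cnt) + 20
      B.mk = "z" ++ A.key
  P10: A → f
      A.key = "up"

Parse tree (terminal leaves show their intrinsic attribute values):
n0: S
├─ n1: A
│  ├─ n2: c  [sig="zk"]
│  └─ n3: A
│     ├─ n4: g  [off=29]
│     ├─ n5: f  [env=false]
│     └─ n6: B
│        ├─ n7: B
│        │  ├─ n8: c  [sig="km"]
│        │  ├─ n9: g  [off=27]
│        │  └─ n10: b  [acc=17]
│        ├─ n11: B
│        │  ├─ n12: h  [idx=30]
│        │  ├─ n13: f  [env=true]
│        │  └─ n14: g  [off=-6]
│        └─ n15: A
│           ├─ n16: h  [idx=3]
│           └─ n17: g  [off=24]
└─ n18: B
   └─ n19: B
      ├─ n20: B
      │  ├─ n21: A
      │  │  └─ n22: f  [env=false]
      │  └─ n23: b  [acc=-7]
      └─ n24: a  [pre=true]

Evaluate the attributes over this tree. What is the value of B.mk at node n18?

"rzkzkzup"

1. n1.tag = true  [true]
2. n1.sig = -3  [-3]
3. n2.sig = "zk"  [terminal]
4. n3.tag = true  [A₀.tag == true]
5. n3.sig = -4  [len(c.sig) - 6]
6. n4.off = 29  [terminal]
7. n5.env = false  [terminal]
8. n6.lim = true  [g.off > 28]
9. n6.cnt = "pr"  ["pr"]
10. n7.lim = false  [B₀.lim == false]
11. n7.cnt = "yz"  ["yz"]
12. n8.sig = "km"  [terminal]
13. n9.off = 27  [terminal]
14. n10.acc = 17  [terminal]
15. n7.mk = "kmn"  [c.sig ++ "n"]
16. n11.lim = true  [B₀.lim == true]
17. n11.cnt = "pr"  [if B₀.lim then B₀.cnt else "k"]
18. n12.idx = 30  [terminal]
19. n13.env = true  [terminal]
20. n14.off = -6  [terminal]
21. n11.mk = "pr"  [if B.lim then B.cnt else "w"]
22. n15.tag = true  [B₀.lim == true]
23. n15.sig = 10  [len(B₀.cnt) + 8]
24. n16.idx = 3  [terminal]
25. n17.off = 24  [terminal]
26. n15.key = "zx"  ["zx"]
27. n6.mk = "pr"  [if B₀.lim then B₂.mk else "w"]
28. n3.key = "z"  [if f.env then B.mk else "z"]
29. n1.key = "zkz"  [c.sig ++ A₁.key]
30. n18.lim = false  [false]
31. n18.cnt = "rzkz"  ["r" ++ A.key]
32. n19.lim = true  [true]
33. n19.cnt = "k"  [if B₀.lim then B₀.cnt else "k"]
34. n20.lim = true  [B₀.lim == true]
35. n20.cnt = "zk"  ["z" ++ B₀.cnt]
36. n21.tag = false  [B.lim == false]
37. n21.sig = 22  [len(B.cnt) + 20]
38. n22.env = false  [terminal]
39. n21.key = "up"  ["up"]
40. n23.acc = -7  [terminal]
41. n20.mk = "zup"  ["z" ++ A.key]
42. n24.pre = true  [terminal]
43. n19.mk = "kzup"  [B₀.cnt ++ B₁.mk]
44. n18.mk = "rzkzkzup"  [B₀.cnt ++ B₁.mk]
45. n0.val = 28  [len(B.mk) + 20]
46. n0.mk = "zkzu"  [A.key ++ "u"]
47. n0.pre = 30  [30]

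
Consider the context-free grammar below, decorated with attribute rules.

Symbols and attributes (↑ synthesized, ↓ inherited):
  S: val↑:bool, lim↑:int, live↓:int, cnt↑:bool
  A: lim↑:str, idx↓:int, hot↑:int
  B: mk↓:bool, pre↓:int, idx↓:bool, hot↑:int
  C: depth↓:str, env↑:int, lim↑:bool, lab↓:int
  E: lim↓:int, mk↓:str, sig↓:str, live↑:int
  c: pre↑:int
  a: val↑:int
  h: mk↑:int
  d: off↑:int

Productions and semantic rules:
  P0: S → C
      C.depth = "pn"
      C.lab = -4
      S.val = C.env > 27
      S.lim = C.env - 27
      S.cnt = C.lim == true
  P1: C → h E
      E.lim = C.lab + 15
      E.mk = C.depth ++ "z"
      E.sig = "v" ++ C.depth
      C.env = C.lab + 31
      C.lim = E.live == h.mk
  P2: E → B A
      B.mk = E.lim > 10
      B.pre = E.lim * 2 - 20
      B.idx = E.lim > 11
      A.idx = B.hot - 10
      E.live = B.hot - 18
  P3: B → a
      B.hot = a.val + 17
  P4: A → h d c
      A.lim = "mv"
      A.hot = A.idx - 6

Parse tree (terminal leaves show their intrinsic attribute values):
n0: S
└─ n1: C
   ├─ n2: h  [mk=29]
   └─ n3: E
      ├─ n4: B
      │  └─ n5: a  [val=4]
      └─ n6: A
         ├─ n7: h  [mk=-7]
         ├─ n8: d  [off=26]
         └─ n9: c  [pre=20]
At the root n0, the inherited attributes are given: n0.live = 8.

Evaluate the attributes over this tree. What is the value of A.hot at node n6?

1. n0.live = 8  [given at root]
2. n1.depth = "pn"  ["pn"]
3. n1.lab = -4  [-4]
4. n2.mk = 29  [terminal]
5. n3.lim = 11  [C.lab + 15]
6. n3.mk = "pnz"  [C.depth ++ "z"]
7. n3.sig = "vpn"  ["v" ++ C.depth]
8. n4.mk = true  [E.lim > 10]
9. n4.pre = 2  [E.lim * 2 - 20]
10. n4.idx = false  [E.lim > 11]
11. n5.val = 4  [terminal]
12. n4.hot = 21  [a.val + 17]
13. n6.idx = 11  [B.hot - 10]
14. n7.mk = -7  [terminal]
15. n8.off = 26  [terminal]
16. n9.pre = 20  [terminal]
17. n6.lim = "mv"  ["mv"]
18. n6.hot = 5  [A.idx - 6]
19. n3.live = 3  [B.hot - 18]
20. n1.env = 27  [C.lab + 31]
21. n1.lim = false  [E.live == h.mk]
22. n0.val = false  [C.env > 27]
23. n0.lim = 0  [C.env - 27]
24. n0.cnt = false  [C.lim == true]

5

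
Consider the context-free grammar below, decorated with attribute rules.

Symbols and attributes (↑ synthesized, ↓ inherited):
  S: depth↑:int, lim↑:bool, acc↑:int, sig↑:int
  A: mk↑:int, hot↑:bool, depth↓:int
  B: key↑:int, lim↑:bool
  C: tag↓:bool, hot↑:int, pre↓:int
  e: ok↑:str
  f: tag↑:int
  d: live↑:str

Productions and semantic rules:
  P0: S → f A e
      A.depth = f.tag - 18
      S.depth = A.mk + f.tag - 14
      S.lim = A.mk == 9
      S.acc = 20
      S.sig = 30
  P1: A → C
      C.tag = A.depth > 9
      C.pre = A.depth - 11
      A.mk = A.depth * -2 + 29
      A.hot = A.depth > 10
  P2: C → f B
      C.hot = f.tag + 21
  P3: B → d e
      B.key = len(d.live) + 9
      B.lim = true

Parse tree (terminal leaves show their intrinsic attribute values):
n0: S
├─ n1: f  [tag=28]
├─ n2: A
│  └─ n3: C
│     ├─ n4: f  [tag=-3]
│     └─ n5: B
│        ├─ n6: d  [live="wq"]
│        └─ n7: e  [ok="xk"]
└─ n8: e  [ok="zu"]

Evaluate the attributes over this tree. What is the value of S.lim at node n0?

1. n1.tag = 28  [terminal]
2. n2.depth = 10  [f.tag - 18]
3. n3.tag = true  [A.depth > 9]
4. n3.pre = -1  [A.depth - 11]
5. n4.tag = -3  [terminal]
6. n6.live = "wq"  [terminal]
7. n7.ok = "xk"  [terminal]
8. n5.key = 11  [len(d.live) + 9]
9. n5.lim = true  [true]
10. n3.hot = 18  [f.tag + 21]
11. n2.mk = 9  [A.depth * -2 + 29]
12. n2.hot = false  [A.depth > 10]
13. n8.ok = "zu"  [terminal]
14. n0.depth = 23  [A.mk + f.tag - 14]
15. n0.lim = true  [A.mk == 9]
16. n0.acc = 20  [20]
17. n0.sig = 30  [30]

true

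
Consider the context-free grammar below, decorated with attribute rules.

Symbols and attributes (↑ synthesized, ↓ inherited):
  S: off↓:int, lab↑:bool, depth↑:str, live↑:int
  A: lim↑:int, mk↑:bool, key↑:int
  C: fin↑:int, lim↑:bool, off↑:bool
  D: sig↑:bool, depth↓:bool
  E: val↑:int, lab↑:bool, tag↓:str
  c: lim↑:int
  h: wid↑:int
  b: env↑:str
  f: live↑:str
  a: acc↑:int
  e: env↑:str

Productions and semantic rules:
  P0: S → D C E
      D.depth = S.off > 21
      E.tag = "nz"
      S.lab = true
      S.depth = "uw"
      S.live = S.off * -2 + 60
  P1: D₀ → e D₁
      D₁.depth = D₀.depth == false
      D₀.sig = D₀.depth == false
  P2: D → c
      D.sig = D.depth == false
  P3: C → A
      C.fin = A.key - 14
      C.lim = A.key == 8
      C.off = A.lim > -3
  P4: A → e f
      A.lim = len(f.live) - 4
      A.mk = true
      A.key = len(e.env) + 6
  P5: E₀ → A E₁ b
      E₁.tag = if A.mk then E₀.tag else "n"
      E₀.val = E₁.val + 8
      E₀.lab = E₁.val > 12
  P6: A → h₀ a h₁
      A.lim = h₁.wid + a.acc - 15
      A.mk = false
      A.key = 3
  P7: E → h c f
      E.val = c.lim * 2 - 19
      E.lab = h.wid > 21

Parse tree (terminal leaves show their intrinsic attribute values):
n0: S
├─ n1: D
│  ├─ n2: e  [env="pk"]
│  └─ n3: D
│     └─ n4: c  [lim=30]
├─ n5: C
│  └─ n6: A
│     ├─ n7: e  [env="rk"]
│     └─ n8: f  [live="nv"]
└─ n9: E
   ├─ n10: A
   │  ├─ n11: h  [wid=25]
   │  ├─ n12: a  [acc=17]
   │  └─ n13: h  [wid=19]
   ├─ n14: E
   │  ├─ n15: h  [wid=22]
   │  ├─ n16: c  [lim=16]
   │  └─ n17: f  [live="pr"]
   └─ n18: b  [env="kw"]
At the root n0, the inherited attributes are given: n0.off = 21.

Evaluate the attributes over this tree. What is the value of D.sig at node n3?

false

1. n0.off = 21  [given at root]
2. n1.depth = false  [S.off > 21]
3. n2.env = "pk"  [terminal]
4. n3.depth = true  [D₀.depth == false]
5. n4.lim = 30  [terminal]
6. n3.sig = false  [D.depth == false]
7. n1.sig = true  [D₀.depth == false]
8. n7.env = "rk"  [terminal]
9. n8.live = "nv"  [terminal]
10. n6.lim = -2  [len(f.live) - 4]
11. n6.mk = true  [true]
12. n6.key = 8  [len(e.env) + 6]
13. n5.fin = -6  [A.key - 14]
14. n5.lim = true  [A.key == 8]
15. n5.off = true  [A.lim > -3]
16. n9.tag = "nz"  ["nz"]
17. n11.wid = 25  [terminal]
18. n12.acc = 17  [terminal]
19. n13.wid = 19  [terminal]
20. n10.lim = 21  [h₁.wid + a.acc - 15]
21. n10.mk = false  [false]
22. n10.key = 3  [3]
23. n14.tag = "n"  [if A.mk then E₀.tag else "n"]
24. n15.wid = 22  [terminal]
25. n16.lim = 16  [terminal]
26. n17.live = "pr"  [terminal]
27. n14.val = 13  [c.lim * 2 - 19]
28. n14.lab = true  [h.wid > 21]
29. n18.env = "kw"  [terminal]
30. n9.val = 21  [E₁.val + 8]
31. n9.lab = true  [E₁.val > 12]
32. n0.lab = true  [true]
33. n0.depth = "uw"  ["uw"]
34. n0.live = 18  [S.off * -2 + 60]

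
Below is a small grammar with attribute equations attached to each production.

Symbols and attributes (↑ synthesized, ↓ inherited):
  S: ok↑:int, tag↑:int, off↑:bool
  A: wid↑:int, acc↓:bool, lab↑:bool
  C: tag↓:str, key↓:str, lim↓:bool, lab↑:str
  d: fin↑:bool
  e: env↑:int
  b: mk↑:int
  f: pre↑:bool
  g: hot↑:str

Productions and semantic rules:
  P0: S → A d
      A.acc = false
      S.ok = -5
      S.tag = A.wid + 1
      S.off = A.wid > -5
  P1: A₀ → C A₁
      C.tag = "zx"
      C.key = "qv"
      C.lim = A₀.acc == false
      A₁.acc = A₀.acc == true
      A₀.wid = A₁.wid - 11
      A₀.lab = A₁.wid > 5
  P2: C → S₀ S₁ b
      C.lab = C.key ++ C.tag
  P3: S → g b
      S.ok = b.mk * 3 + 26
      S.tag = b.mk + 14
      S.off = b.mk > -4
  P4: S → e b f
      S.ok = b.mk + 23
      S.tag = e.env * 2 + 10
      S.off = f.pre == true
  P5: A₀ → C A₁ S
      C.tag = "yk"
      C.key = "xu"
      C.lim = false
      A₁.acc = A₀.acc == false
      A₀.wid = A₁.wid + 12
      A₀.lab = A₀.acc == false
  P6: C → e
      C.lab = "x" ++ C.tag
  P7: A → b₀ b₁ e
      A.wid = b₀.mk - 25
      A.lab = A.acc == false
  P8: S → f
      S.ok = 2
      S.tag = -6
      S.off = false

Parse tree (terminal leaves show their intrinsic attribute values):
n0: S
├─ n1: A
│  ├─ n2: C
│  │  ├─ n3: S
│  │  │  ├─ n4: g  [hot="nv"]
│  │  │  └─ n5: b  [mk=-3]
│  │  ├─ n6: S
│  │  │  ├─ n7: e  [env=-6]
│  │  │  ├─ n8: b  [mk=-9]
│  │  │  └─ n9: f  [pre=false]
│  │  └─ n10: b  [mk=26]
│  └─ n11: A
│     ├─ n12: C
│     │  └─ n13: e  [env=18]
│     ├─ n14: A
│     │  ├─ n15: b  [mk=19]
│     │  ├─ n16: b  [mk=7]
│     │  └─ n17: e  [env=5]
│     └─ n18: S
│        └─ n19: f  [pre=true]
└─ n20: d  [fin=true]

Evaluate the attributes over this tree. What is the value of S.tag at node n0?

1. n1.acc = false  [false]
2. n2.tag = "zx"  ["zx"]
3. n2.key = "qv"  ["qv"]
4. n2.lim = true  [A₀.acc == false]
5. n4.hot = "nv"  [terminal]
6. n5.mk = -3  [terminal]
7. n3.ok = 17  [b.mk * 3 + 26]
8. n3.tag = 11  [b.mk + 14]
9. n3.off = true  [b.mk > -4]
10. n7.env = -6  [terminal]
11. n8.mk = -9  [terminal]
12. n9.pre = false  [terminal]
13. n6.ok = 14  [b.mk + 23]
14. n6.tag = -2  [e.env * 2 + 10]
15. n6.off = false  [f.pre == true]
16. n10.mk = 26  [terminal]
17. n2.lab = "qvzx"  [C.key ++ C.tag]
18. n11.acc = false  [A₀.acc == true]
19. n12.tag = "yk"  ["yk"]
20. n12.key = "xu"  ["xu"]
21. n12.lim = false  [false]
22. n13.env = 18  [terminal]
23. n12.lab = "xyk"  ["x" ++ C.tag]
24. n14.acc = true  [A₀.acc == false]
25. n15.mk = 19  [terminal]
26. n16.mk = 7  [terminal]
27. n17.env = 5  [terminal]
28. n14.wid = -6  [b₀.mk - 25]
29. n14.lab = false  [A.acc == false]
30. n19.pre = true  [terminal]
31. n18.ok = 2  [2]
32. n18.tag = -6  [-6]
33. n18.off = false  [false]
34. n11.wid = 6  [A₁.wid + 12]
35. n11.lab = true  [A₀.acc == false]
36. n1.wid = -5  [A₁.wid - 11]
37. n1.lab = true  [A₁.wid > 5]
38. n20.fin = true  [terminal]
39. n0.ok = -5  [-5]
40. n0.tag = -4  [A.wid + 1]
41. n0.off = false  [A.wid > -5]

-4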